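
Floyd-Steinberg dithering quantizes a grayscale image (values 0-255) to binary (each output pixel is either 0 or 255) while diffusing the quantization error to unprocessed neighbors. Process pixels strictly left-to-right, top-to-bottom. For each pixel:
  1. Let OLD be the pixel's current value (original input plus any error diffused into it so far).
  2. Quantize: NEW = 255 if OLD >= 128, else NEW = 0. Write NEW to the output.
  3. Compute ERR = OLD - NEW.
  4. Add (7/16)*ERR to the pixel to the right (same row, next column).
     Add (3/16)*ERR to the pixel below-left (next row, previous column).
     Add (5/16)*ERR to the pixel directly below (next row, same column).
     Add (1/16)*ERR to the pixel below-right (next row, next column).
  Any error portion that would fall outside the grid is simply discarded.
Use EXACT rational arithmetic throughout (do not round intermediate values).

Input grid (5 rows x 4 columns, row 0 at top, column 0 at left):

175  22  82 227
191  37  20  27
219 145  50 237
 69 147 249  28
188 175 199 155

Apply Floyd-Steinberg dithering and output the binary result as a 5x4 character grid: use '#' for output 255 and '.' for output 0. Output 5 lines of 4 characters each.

(0,0): OLD=175 → NEW=255, ERR=-80
(0,1): OLD=-13 → NEW=0, ERR=-13
(0,2): OLD=1221/16 → NEW=0, ERR=1221/16
(0,3): OLD=66659/256 → NEW=255, ERR=1379/256
(1,0): OLD=2617/16 → NEW=255, ERR=-1463/16
(1,1): OLD=287/128 → NEW=0, ERR=287/128
(1,2): OLD=184427/4096 → NEW=0, ERR=184427/4096
(1,3): OLD=3483357/65536 → NEW=0, ERR=3483357/65536
(2,0): OLD=390853/2048 → NEW=255, ERR=-131387/2048
(2,1): OLD=7887975/65536 → NEW=0, ERR=7887975/65536
(2,2): OLD=16624475/131072 → NEW=0, ERR=16624475/131072
(2,3): OLD=654131583/2097152 → NEW=255, ERR=119357823/2097152
(3,0): OLD=74993749/1048576 → NEW=0, ERR=74993749/1048576
(3,1): OLD=3953962251/16777216 → NEW=255, ERR=-324227829/16777216
(3,2): OLD=80094407093/268435456 → NEW=255, ERR=11643365813/268435456
(3,3): OLD=312198576499/4294967296 → NEW=0, ERR=312198576499/4294967296
(4,0): OLD=55492682161/268435456 → NEW=255, ERR=-12958359119/268435456
(4,1): OLD=344550516915/2147483648 → NEW=255, ERR=-203057813325/2147483648
(4,2): OLD=12617429154227/68719476736 → NEW=255, ERR=-4906037413453/68719476736
(4,3): OLD=164038628179157/1099511627776 → NEW=255, ERR=-116336836903723/1099511627776
Row 0: #..#
Row 1: #...
Row 2: #..#
Row 3: .##.
Row 4: ####

Answer: #..#
#...
#..#
.##.
####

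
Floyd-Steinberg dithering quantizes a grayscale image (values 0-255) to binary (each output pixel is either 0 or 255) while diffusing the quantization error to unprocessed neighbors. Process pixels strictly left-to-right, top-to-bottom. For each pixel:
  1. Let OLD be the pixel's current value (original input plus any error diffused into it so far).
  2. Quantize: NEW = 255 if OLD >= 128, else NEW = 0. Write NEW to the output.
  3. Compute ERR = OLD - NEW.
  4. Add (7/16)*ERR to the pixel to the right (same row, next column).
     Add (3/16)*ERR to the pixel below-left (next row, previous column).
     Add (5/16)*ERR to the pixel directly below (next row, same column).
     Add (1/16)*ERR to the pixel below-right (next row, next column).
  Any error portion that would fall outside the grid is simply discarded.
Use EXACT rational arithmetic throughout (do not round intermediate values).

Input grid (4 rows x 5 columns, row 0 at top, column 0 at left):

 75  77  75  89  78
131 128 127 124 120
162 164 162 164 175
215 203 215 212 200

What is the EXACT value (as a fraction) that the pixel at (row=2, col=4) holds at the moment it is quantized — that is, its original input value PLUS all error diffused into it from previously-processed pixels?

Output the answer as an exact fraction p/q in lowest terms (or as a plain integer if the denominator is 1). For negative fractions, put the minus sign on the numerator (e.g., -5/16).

(0,0): OLD=75 → NEW=0, ERR=75
(0,1): OLD=1757/16 → NEW=0, ERR=1757/16
(0,2): OLD=31499/256 → NEW=0, ERR=31499/256
(0,3): OLD=585037/4096 → NEW=255, ERR=-459443/4096
(0,4): OLD=1895707/65536 → NEW=0, ERR=1895707/65536
(1,0): OLD=44807/256 → NEW=255, ERR=-20473/256
(1,1): OLD=317617/2048 → NEW=255, ERR=-204623/2048
(1,2): OLD=7049733/65536 → NEW=0, ERR=7049733/65536
(1,3): OLD=39091745/262144 → NEW=255, ERR=-27754975/262144
(1,4): OLD=317541443/4194304 → NEW=0, ERR=317541443/4194304
(2,0): OLD=3875627/32768 → NEW=0, ERR=3875627/32768
(2,1): OLD=209393673/1048576 → NEW=255, ERR=-57993207/1048576
(2,2): OLD=2438108507/16777216 → NEW=255, ERR=-1840081573/16777216
(2,3): OLD=27876480737/268435456 → NEW=0, ERR=27876480737/268435456
(2,4): OLD=1019946809319/4294967296 → NEW=255, ERR=-75269851161/4294967296
Target (2,4): original=175, with diffused error = 1019946809319/4294967296

Answer: 1019946809319/4294967296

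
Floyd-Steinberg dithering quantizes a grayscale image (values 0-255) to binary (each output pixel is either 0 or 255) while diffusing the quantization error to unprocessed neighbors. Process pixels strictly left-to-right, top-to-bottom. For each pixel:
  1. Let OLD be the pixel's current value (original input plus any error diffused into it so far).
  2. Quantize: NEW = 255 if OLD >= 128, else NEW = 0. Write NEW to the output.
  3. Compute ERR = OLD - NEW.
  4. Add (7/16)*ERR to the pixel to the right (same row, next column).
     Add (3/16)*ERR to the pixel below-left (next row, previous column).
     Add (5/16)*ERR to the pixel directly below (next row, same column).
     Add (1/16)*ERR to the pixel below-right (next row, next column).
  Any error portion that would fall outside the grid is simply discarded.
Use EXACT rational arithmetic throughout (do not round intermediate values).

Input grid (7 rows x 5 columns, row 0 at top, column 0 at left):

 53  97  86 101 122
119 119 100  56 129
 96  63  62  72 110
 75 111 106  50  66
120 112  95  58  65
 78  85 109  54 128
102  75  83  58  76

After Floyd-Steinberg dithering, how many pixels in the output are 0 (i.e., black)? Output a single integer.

(0,0): OLD=53 → NEW=0, ERR=53
(0,1): OLD=1923/16 → NEW=0, ERR=1923/16
(0,2): OLD=35477/256 → NEW=255, ERR=-29803/256
(0,3): OLD=205075/4096 → NEW=0, ERR=205075/4096
(0,4): OLD=9430917/65536 → NEW=255, ERR=-7280763/65536
(1,0): OLD=40473/256 → NEW=255, ERR=-24807/256
(1,1): OLD=195887/2048 → NEW=0, ERR=195887/2048
(1,2): OLD=8019291/65536 → NEW=0, ERR=8019291/65536
(1,3): OLD=25447359/262144 → NEW=0, ERR=25447359/262144
(1,4): OLD=586706269/4194304 → NEW=255, ERR=-482841251/4194304
(2,0): OLD=2741109/32768 → NEW=0, ERR=2741109/32768
(2,1): OLD=153485015/1048576 → NEW=255, ERR=-113901865/1048576
(2,2): OLD=1290080069/16777216 → NEW=0, ERR=1290080069/16777216
(2,3): OLD=32759911679/268435456 → NEW=0, ERR=32759911679/268435456
(2,4): OLD=573314679609/4294967296 → NEW=255, ERR=-521901980871/4294967296
(3,0): OLD=1355163045/16777216 → NEW=0, ERR=1355163045/16777216
(3,1): OLD=17722007873/134217728 → NEW=255, ERR=-16503512767/134217728
(3,2): OLD=396544617755/4294967296 → NEW=0, ERR=396544617755/4294967296
(3,3): OLD=949641706307/8589934592 → NEW=0, ERR=949641706307/8589934592
(3,4): OLD=11547760238319/137438953472 → NEW=0, ERR=11547760238319/137438953472
(4,0): OLD=262394021259/2147483648 → NEW=0, ERR=262394021259/2147483648
(4,1): OLD=10266091242123/68719476736 → NEW=255, ERR=-7257375325557/68719476736
(4,2): OLD=99717149194885/1099511627776 → NEW=0, ERR=99717149194885/1099511627776
(4,3): OLD=2704799194841739/17592186044416 → NEW=255, ERR=-1781208246484341/17592186044416
(4,4): OLD=15162848527843149/281474976710656 → NEW=0, ERR=15162848527843149/281474976710656
(5,0): OLD=105972824391297/1099511627776 → NEW=0, ERR=105972824391297/1099511627776
(5,1): OLD=1045026372469571/8796093022208 → NEW=0, ERR=1045026372469571/8796093022208
(5,2): OLD=46087000788830683/281474976710656 → NEW=255, ERR=-25689118272386597/281474976710656
(5,3): OLD=-2027492992506667/1125899906842624 → NEW=0, ERR=-2027492992506667/1125899906842624
(5,4): OLD=2480910201048012439/18014398509481984 → NEW=255, ERR=-2112761418869893481/18014398509481984
(6,0): OLD=21729215905304049/140737488355328 → NEW=255, ERR=-14158843625304591/140737488355328
(6,1): OLD=256812069120666527/4503599627370496 → NEW=0, ERR=256812069120666527/4503599627370496
(6,2): OLD=6234058913996096965/72057594037927936 → NEW=0, ERR=6234058913996096965/72057594037927936
(6,3): OLD=77929510603397979319/1152921504606846976 → NEW=0, ERR=77929510603397979319/1152921504606846976
(6,4): OLD=1269299316963019037121/18446744073709551616 → NEW=0, ERR=1269299316963019037121/18446744073709551616
Output grid:
  Row 0: ..#.#  (3 black, running=3)
  Row 1: #...#  (3 black, running=6)
  Row 2: .#..#  (3 black, running=9)
  Row 3: .#...  (4 black, running=13)
  Row 4: .#.#.  (3 black, running=16)
  Row 5: ..#.#  (3 black, running=19)
  Row 6: #....  (4 black, running=23)

Answer: 23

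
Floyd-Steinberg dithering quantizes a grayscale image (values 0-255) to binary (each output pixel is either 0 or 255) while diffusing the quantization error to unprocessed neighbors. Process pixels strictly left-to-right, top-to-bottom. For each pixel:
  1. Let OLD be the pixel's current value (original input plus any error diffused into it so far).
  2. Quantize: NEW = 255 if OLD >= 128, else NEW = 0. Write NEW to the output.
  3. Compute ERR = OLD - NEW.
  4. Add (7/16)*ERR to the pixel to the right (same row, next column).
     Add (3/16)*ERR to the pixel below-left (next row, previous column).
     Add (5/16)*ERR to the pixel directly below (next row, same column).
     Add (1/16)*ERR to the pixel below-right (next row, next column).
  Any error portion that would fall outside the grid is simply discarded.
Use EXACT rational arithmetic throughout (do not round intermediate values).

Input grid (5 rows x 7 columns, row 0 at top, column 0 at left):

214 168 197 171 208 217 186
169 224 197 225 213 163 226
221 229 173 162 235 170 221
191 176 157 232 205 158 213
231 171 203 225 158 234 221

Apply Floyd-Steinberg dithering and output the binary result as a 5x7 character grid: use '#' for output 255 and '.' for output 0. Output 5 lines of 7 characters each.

Answer: ###.###
#.###.#
###.###
#.###.#
####.##

Derivation:
(0,0): OLD=214 → NEW=255, ERR=-41
(0,1): OLD=2401/16 → NEW=255, ERR=-1679/16
(0,2): OLD=38679/256 → NEW=255, ERR=-26601/256
(0,3): OLD=514209/4096 → NEW=0, ERR=514209/4096
(0,4): OLD=17230951/65536 → NEW=255, ERR=519271/65536
(0,5): OLD=231175889/1048576 → NEW=255, ERR=-36210991/1048576
(0,6): OLD=2867085239/16777216 → NEW=255, ERR=-1411104841/16777216
(1,0): OLD=34947/256 → NEW=255, ERR=-30333/256
(1,1): OLD=240277/2048 → NEW=0, ERR=240277/2048
(1,2): OLD=15259193/65536 → NEW=255, ERR=-1452487/65536
(1,3): OLD=65411717/262144 → NEW=255, ERR=-1435003/262144
(1,4): OLD=3597913135/16777216 → NEW=255, ERR=-680276945/16777216
(1,5): OLD=15997890143/134217728 → NEW=0, ERR=15997890143/134217728
(1,6): OLD=536237334961/2147483648 → NEW=255, ERR=-11370995279/2147483648
(2,0): OLD=6749239/32768 → NEW=255, ERR=-1606601/32768
(2,1): OLD=243953101/1048576 → NEW=255, ERR=-23433779/1048576
(2,2): OLD=2728024743/16777216 → NEW=255, ERR=-1550165337/16777216
(2,3): OLD=14881759023/134217728 → NEW=0, ERR=14881759023/134217728
(2,4): OLD=314439420767/1073741824 → NEW=255, ERR=40635255647/1073741824
(2,5): OLD=7568691878261/34359738368 → NEW=255, ERR=-1193041405579/34359738368
(2,6): OLD=116330525284483/549755813888 → NEW=255, ERR=-23857207256957/549755813888
(3,0): OLD=2877090759/16777216 → NEW=255, ERR=-1401099321/16777216
(3,1): OLD=15044583483/134217728 → NEW=0, ERR=15044583483/134217728
(3,2): OLD=211053078497/1073741824 → NEW=255, ERR=-62751086623/1073741824
(3,3): OLD=1041109397655/4294967296 → NEW=255, ERR=-54107262825/4294967296
(3,4): OLD=116402182125511/549755813888 → NEW=255, ERR=-23785550415929/549755813888
(3,5): OLD=538537080635717/4398046511104 → NEW=0, ERR=538537080635717/4398046511104
(3,6): OLD=17651304484100059/70368744177664 → NEW=255, ERR=-292725281204261/70368744177664
(4,0): OLD=485158500297/2147483648 → NEW=255, ERR=-62449829943/2147483648
(4,1): OLD=6086085897141/34359738368 → NEW=255, ERR=-2675647386699/34359738368
(4,2): OLD=85383563716539/549755813888 → NEW=255, ERR=-54804168824901/549755813888
(4,3): OLD=728688946207865/4398046511104 → NEW=255, ERR=-392812914123655/4398046511104
(4,4): OLD=4488677284671259/35184372088832 → NEW=0, ERR=4488677284671259/35184372088832
(4,5): OLD=365462300340577307/1125899906842624 → NEW=255, ERR=78357824095708187/1125899906842624
(4,6): OLD=4644134309411878445/18014398509481984 → NEW=255, ERR=50462689493972525/18014398509481984
Row 0: ###.###
Row 1: #.###.#
Row 2: ###.###
Row 3: #.###.#
Row 4: ####.##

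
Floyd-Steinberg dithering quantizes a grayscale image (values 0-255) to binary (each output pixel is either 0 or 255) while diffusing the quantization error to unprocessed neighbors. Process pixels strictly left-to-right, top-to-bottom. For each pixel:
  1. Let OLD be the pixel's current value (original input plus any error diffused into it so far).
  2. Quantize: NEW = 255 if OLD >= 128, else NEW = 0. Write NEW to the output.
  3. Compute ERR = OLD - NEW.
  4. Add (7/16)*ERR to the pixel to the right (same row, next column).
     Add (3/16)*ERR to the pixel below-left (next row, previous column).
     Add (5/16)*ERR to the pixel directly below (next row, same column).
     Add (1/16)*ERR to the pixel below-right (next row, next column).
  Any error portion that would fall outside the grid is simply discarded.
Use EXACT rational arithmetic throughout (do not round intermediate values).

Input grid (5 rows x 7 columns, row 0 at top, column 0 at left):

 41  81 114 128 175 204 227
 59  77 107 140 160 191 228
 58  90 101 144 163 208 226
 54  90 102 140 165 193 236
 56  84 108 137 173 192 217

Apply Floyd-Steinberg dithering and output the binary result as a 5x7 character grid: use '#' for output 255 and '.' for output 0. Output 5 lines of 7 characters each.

(0,0): OLD=41 → NEW=0, ERR=41
(0,1): OLD=1583/16 → NEW=0, ERR=1583/16
(0,2): OLD=40265/256 → NEW=255, ERR=-25015/256
(0,3): OLD=349183/4096 → NEW=0, ERR=349183/4096
(0,4): OLD=13913081/65536 → NEW=255, ERR=-2798599/65536
(0,5): OLD=194319311/1048576 → NEW=255, ERR=-73067569/1048576
(0,6): OLD=3296955049/16777216 → NEW=255, ERR=-981235031/16777216
(1,0): OLD=23133/256 → NEW=0, ERR=23133/256
(1,1): OLD=269707/2048 → NEW=255, ERR=-252533/2048
(1,2): OLD=2928487/65536 → NEW=0, ERR=2928487/65536
(1,3): OLD=45108763/262144 → NEW=255, ERR=-21737957/262144
(1,4): OLD=1721991985/16777216 → NEW=0, ERR=1721991985/16777216
(1,5): OLD=26909782017/134217728 → NEW=255, ERR=-7315738623/134217728
(1,6): OLD=389814051311/2147483648 → NEW=255, ERR=-157794278929/2147483648
(2,0): OLD=2068265/32768 → NEW=0, ERR=2068265/32768
(2,1): OLD=97629779/1048576 → NEW=0, ERR=97629779/1048576
(2,2): OLD=2222033849/16777216 → NEW=255, ERR=-2056156231/16777216
(2,3): OLD=11610567217/134217728 → NEW=0, ERR=11610567217/134217728
(2,4): OLD=233558217345/1073741824 → NEW=255, ERR=-40245947775/1073741824
(2,5): OLD=5745155359147/34359738368 → NEW=255, ERR=-3016577924693/34359738368
(2,6): OLD=88632397064029/549755813888 → NEW=255, ERR=-51555335477411/549755813888
(3,0): OLD=1529781401/16777216 → NEW=0, ERR=1529781401/16777216
(3,1): OLD=18784263077/134217728 → NEW=255, ERR=-15441257563/134217728
(3,2): OLD=38018296639/1073741824 → NEW=0, ERR=38018296639/1073741824
(3,3): OLD=720850152201/4294967296 → NEW=255, ERR=-374366508279/4294967296
(3,4): OLD=57228404617369/549755813888 → NEW=0, ERR=57228404617369/549755813888
(3,5): OLD=840823309969627/4398046511104 → NEW=255, ERR=-280678550361893/4398046511104
(3,6): OLD=12193938379938309/70368744177664 → NEW=255, ERR=-5750091385366011/70368744177664
(4,0): OLD=135126567639/2147483648 → NEW=0, ERR=135126567639/2147483648
(4,1): OLD=3020725190507/34359738368 → NEW=0, ERR=3020725190507/34359738368
(4,2): OLD=73663873560869/549755813888 → NEW=255, ERR=-66523858980571/549755813888
(4,3): OLD=345476873805607/4398046511104 → NEW=0, ERR=345476873805607/4398046511104
(4,4): OLD=7827940044253253/35184372088832 → NEW=255, ERR=-1144074838398907/35184372088832
(4,5): OLD=167776411982172869/1125899906842624 → NEW=255, ERR=-119328064262696251/1125899906842624
(4,6): OLD=2541967006996791283/18014398509481984 → NEW=255, ERR=-2051704612921114637/18014398509481984
Row 0: ..#.###
Row 1: .#.#.##
Row 2: ..#.###
Row 3: .#.#.##
Row 4: ..#.###

Answer: ..#.###
.#.#.##
..#.###
.#.#.##
..#.###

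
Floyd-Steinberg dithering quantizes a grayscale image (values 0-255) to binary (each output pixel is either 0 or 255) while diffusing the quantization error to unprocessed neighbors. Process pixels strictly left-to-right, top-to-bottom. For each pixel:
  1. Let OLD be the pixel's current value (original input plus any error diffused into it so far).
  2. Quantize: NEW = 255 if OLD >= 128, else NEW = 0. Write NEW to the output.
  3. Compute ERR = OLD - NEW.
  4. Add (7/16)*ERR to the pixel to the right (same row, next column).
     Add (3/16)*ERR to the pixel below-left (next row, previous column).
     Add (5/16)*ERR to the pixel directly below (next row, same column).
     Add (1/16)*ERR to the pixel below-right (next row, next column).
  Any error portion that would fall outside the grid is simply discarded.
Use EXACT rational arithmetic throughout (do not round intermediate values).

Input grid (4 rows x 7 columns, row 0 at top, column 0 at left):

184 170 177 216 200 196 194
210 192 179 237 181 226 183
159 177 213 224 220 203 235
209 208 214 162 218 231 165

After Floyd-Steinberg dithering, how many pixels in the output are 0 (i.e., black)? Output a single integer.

Answer: 5

Derivation:
(0,0): OLD=184 → NEW=255, ERR=-71
(0,1): OLD=2223/16 → NEW=255, ERR=-1857/16
(0,2): OLD=32313/256 → NEW=0, ERR=32313/256
(0,3): OLD=1110927/4096 → NEW=255, ERR=66447/4096
(0,4): OLD=13572329/65536 → NEW=255, ERR=-3139351/65536
(0,5): OLD=183545439/1048576 → NEW=255, ERR=-83841441/1048576
(0,6): OLD=2667889817/16777216 → NEW=255, ERR=-1610300263/16777216
(1,0): OLD=42509/256 → NEW=255, ERR=-22771/256
(1,1): OLD=278619/2048 → NEW=255, ERR=-243621/2048
(1,2): OLD=10629239/65536 → NEW=255, ERR=-6082441/65536
(1,3): OLD=52526315/262144 → NEW=255, ERR=-14320405/262144
(1,4): OLD=2150042785/16777216 → NEW=255, ERR=-2128147295/16777216
(1,5): OLD=16713746033/134217728 → NEW=0, ERR=16713746033/134217728
(1,6): OLD=434842014847/2147483648 → NEW=255, ERR=-112766315393/2147483648
(2,0): OLD=3568409/32768 → NEW=0, ERR=3568409/32768
(2,1): OLD=172499619/1048576 → NEW=255, ERR=-94887261/1048576
(2,2): OLD=2126162089/16777216 → NEW=0, ERR=2126162089/16777216
(2,3): OLD=31244300193/134217728 → NEW=255, ERR=-2981220447/134217728
(2,4): OLD=204630579185/1073741824 → NEW=255, ERR=-69173585935/1073741824
(2,5): OLD=6732994568315/34359738368 → NEW=255, ERR=-2028738715525/34359738368
(2,6): OLD=110248859008013/549755813888 → NEW=255, ERR=-29938873533427/549755813888
(3,0): OLD=3792721801/16777216 → NEW=255, ERR=-485468279/16777216
(3,1): OLD=26525413845/134217728 → NEW=255, ERR=-7700106795/134217728
(3,2): OLD=234809002959/1073741824 → NEW=255, ERR=-38995162161/1073741824
(3,3): OLD=579869367673/4294967296 → NEW=255, ERR=-515347292807/4294967296
(3,4): OLD=73070136699785/549755813888 → NEW=255, ERR=-67117595841655/549755813888
(3,5): OLD=637270861698731/4398046511104 → NEW=255, ERR=-484230998632789/4398046511104
(3,6): OLD=6763992301960757/70368744177664 → NEW=0, ERR=6763992301960757/70368744177664
Output grid:
  Row 0: ##.####  (1 black, running=1)
  Row 1: #####.#  (1 black, running=2)
  Row 2: .#.####  (2 black, running=4)
  Row 3: ######.  (1 black, running=5)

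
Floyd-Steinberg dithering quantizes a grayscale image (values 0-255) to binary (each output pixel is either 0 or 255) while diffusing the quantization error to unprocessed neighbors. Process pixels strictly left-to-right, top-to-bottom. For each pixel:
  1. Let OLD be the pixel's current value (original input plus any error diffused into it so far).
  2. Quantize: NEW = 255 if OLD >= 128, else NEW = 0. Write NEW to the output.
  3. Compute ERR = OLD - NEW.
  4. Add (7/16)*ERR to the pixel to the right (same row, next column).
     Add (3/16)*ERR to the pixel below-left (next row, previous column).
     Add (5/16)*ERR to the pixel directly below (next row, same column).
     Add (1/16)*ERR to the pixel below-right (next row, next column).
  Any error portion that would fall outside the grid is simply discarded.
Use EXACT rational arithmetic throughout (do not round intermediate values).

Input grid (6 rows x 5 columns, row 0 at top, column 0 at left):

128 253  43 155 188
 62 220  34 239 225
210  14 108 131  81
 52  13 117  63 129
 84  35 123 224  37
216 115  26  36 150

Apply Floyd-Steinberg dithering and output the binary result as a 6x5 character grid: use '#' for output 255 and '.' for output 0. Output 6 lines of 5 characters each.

Answer: ##.##
.#.##
#....
..#.#
..##.
##..#

Derivation:
(0,0): OLD=128 → NEW=255, ERR=-127
(0,1): OLD=3159/16 → NEW=255, ERR=-921/16
(0,2): OLD=4561/256 → NEW=0, ERR=4561/256
(0,3): OLD=666807/4096 → NEW=255, ERR=-377673/4096
(0,4): OLD=9677057/65536 → NEW=255, ERR=-7034623/65536
(1,0): OLD=2949/256 → NEW=0, ERR=2949/256
(1,1): OLD=414627/2048 → NEW=255, ERR=-107613/2048
(1,2): OLD=-282273/65536 → NEW=0, ERR=-282273/65536
(1,3): OLD=49620915/262144 → NEW=255, ERR=-17225805/262144
(1,4): OLD=658274233/4194304 → NEW=255, ERR=-411273287/4194304
(2,0): OLD=6676401/32768 → NEW=255, ERR=-1679439/32768
(2,1): OLD=-26142037/1048576 → NEW=0, ERR=-26142037/1048576
(2,2): OLD=1344555713/16777216 → NEW=0, ERR=1344555713/16777216
(2,3): OLD=34057135795/268435456 → NEW=0, ERR=34057135795/268435456
(2,4): OLD=437045625381/4294967296 → NEW=0, ERR=437045625381/4294967296
(3,0): OLD=525278881/16777216 → NEW=0, ERR=525278881/16777216
(3,1): OLD=4124522253/134217728 → NEW=0, ERR=4124522253/134217728
(3,2): OLD=763297988127/4294967296 → NEW=255, ERR=-331918672353/4294967296
(3,3): OLD=798226291271/8589934592 → NEW=0, ERR=798226291271/8589934592
(3,4): OLD=28777493636035/137438953472 → NEW=255, ERR=-6269439499325/137438953472
(4,0): OLD=213773348431/2147483648 → NEW=0, ERR=213773348431/2147483648
(4,1): OLD=5196647500751/68719476736 → NEW=0, ERR=5196647500751/68719476736
(4,2): OLD=166332155317505/1099511627776 → NEW=255, ERR=-114043309765375/1099511627776
(4,3): OLD=3417773603898831/17592186044416 → NEW=255, ERR=-1068233837427249/17592186044416
(4,4): OLD=559263441258537/281474976710656 → NEW=0, ERR=559263441258537/281474976710656
(5,0): OLD=287288189850829/1099511627776 → NEW=255, ERR=6912724767949/1099511627776
(5,1): OLD=1127272146822055/8796093022208 → NEW=255, ERR=-1115731573840985/8796093022208
(5,2): OLD=-19299717172616225/281474976710656 → NEW=0, ERR=-19299717172616225/281474976710656
(5,3): OLD=-21486109398329007/1125899906842624 → NEW=0, ERR=-21486109398329007/1125899906842624
(5,4): OLD=2494575313863821355/18014398509481984 → NEW=255, ERR=-2099096306054084565/18014398509481984
Row 0: ##.##
Row 1: .#.##
Row 2: #....
Row 3: ..#.#
Row 4: ..##.
Row 5: ##..#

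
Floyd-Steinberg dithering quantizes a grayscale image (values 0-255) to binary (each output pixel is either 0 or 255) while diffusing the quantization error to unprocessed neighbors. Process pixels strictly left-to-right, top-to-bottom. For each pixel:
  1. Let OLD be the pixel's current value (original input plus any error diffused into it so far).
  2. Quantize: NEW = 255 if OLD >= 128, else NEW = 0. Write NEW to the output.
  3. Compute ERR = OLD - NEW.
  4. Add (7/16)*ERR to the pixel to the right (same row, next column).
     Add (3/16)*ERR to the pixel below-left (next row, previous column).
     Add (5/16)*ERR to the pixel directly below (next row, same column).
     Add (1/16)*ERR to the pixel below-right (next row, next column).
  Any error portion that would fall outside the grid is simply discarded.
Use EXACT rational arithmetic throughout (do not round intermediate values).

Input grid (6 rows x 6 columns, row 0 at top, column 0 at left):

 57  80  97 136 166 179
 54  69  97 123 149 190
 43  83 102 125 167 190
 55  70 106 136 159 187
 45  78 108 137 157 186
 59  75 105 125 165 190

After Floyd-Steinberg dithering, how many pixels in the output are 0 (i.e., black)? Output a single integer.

(0,0): OLD=57 → NEW=0, ERR=57
(0,1): OLD=1679/16 → NEW=0, ERR=1679/16
(0,2): OLD=36585/256 → NEW=255, ERR=-28695/256
(0,3): OLD=356191/4096 → NEW=0, ERR=356191/4096
(0,4): OLD=13372313/65536 → NEW=255, ERR=-3339367/65536
(0,5): OLD=164319535/1048576 → NEW=255, ERR=-103067345/1048576
(1,0): OLD=23421/256 → NEW=0, ERR=23421/256
(1,1): OLD=254699/2048 → NEW=0, ERR=254699/2048
(1,2): OLD=9125575/65536 → NEW=255, ERR=-7586105/65536
(1,3): OLD=21750843/262144 → NEW=0, ERR=21750843/262144
(1,4): OLD=2623662289/16777216 → NEW=255, ERR=-1654527791/16777216
(1,5): OLD=30320776551/268435456 → NEW=0, ERR=30320776551/268435456
(2,0): OLD=3109961/32768 → NEW=0, ERR=3109961/32768
(2,1): OLD=154560563/1048576 → NEW=255, ERR=-112826317/1048576
(2,2): OLD=706019417/16777216 → NEW=0, ERR=706019417/16777216
(2,3): OLD=19275605713/134217728 → NEW=255, ERR=-14949914927/134217728
(2,4): OLD=488833699059/4294967296 → NEW=0, ERR=488833699059/4294967296
(2,5): OLD=18480639482837/68719476736 → NEW=255, ERR=957172915157/68719476736
(3,0): OLD=1081861689/16777216 → NEW=0, ERR=1081861689/16777216
(3,1): OLD=10523883333/134217728 → NEW=0, ERR=10523883333/134217728
(3,2): OLD=135124856671/1073741824 → NEW=0, ERR=135124856671/1073741824
(3,3): OLD=12384600502493/68719476736 → NEW=255, ERR=-5138866065187/68719476736
(3,4): OLD=86587072293821/549755813888 → NEW=255, ERR=-53600660247619/549755813888
(3,5): OLD=1370522403505395/8796093022208 → NEW=255, ERR=-872481317157645/8796093022208
(4,0): OLD=171482881719/2147483648 → NEW=0, ERR=171482881719/2147483648
(4,1): OLD=5671577867595/34359738368 → NEW=255, ERR=-3090155416245/34359738368
(4,2): OLD=108696664178033/1099511627776 → NEW=0, ERR=108696664178033/1099511627776
(4,3): OLD=2576660743861653/17592186044416 → NEW=255, ERR=-1909346697464427/17592186044416
(4,4): OLD=15699601206069221/281474976710656 → NEW=0, ERR=15699601206069221/281474976710656
(4,5): OLD=780526190341392675/4503599627370496 → NEW=255, ERR=-367891714638083805/4503599627370496
(5,0): OLD=36883757308177/549755813888 → NEW=0, ERR=36883757308177/549755813888
(5,1): OLD=1755250917020705/17592186044416 → NEW=0, ERR=1755250917020705/17592186044416
(5,2): OLD=21613581221247867/140737488355328 → NEW=255, ERR=-14274478309360773/140737488355328
(5,3): OLD=285284670940891129/4503599627370496 → NEW=0, ERR=285284670940891129/4503599627370496
(5,4): OLD=1693749488858092537/9007199254740992 → NEW=255, ERR=-603086321100860423/9007199254740992
(5,5): OLD=19983751578919969741/144115188075855872 → NEW=255, ERR=-16765621380423277619/144115188075855872
Output grid:
  Row 0: ..#.##  (3 black, running=3)
  Row 1: ..#.#.  (4 black, running=7)
  Row 2: .#.#.#  (3 black, running=10)
  Row 3: ...###  (3 black, running=13)
  Row 4: .#.#.#  (3 black, running=16)
  Row 5: ..#.##  (3 black, running=19)

Answer: 19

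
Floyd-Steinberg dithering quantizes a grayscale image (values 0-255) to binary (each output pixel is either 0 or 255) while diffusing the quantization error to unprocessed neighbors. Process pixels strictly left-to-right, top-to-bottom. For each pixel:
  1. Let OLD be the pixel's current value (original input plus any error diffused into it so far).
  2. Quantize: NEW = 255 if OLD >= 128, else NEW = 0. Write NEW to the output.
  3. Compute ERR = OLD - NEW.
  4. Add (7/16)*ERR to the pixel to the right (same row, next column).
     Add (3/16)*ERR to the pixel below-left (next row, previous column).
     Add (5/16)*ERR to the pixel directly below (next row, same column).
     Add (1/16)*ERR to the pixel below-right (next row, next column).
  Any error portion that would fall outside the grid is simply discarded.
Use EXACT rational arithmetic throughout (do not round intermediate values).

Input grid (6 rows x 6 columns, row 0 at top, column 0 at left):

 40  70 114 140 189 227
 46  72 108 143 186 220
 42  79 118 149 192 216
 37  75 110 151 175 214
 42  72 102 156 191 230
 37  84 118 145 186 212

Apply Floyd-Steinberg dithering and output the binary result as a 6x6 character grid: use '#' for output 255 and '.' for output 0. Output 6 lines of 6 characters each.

(0,0): OLD=40 → NEW=0, ERR=40
(0,1): OLD=175/2 → NEW=0, ERR=175/2
(0,2): OLD=4873/32 → NEW=255, ERR=-3287/32
(0,3): OLD=48671/512 → NEW=0, ERR=48671/512
(0,4): OLD=1888985/8192 → NEW=255, ERR=-199975/8192
(0,5): OLD=28353519/131072 → NEW=255, ERR=-5069841/131072
(1,0): OLD=2397/32 → NEW=0, ERR=2397/32
(1,1): OLD=29531/256 → NEW=0, ERR=29531/256
(1,2): OLD=1226023/8192 → NEW=255, ERR=-862937/8192
(1,3): OLD=3788755/32768 → NEW=0, ERR=3788755/32768
(1,4): OLD=477407665/2097152 → NEW=255, ERR=-57366095/2097152
(1,5): OLD=6523631495/33554432 → NEW=255, ERR=-2032748665/33554432
(2,0): OLD=356505/4096 → NEW=0, ERR=356505/4096
(2,1): OLD=18095539/131072 → NEW=255, ERR=-15327821/131072
(2,2): OLD=131719161/2097152 → NEW=0, ERR=131719161/2097152
(2,3): OLD=3370517969/16777216 → NEW=255, ERR=-907672111/16777216
(2,4): OLD=83563957075/536870912 → NEW=255, ERR=-53338125485/536870912
(2,5): OLD=1304753379957/8589934592 → NEW=255, ERR=-885679941003/8589934592
(3,0): OLD=88651961/2097152 → NEW=0, ERR=88651961/2097152
(3,1): OLD=1244304245/16777216 → NEW=0, ERR=1244304245/16777216
(3,2): OLD=19410909447/134217728 → NEW=255, ERR=-14814611193/134217728
(3,3): OLD=610749200989/8589934592 → NEW=0, ERR=610749200989/8589934592
(3,4): OLD=10469121640941/68719476736 → NEW=255, ERR=-7054344926739/68719476736
(3,5): OLD=143660596154691/1099511627776 → NEW=255, ERR=-136714868928189/1099511627776
(4,0): OLD=18553280327/268435456 → NEW=0, ERR=18553280327/268435456
(4,1): OLD=461114731051/4294967296 → NEW=0, ERR=461114731051/4294967296
(4,2): OLD=18203035283505/137438953472 → NEW=255, ERR=-16843897851855/137438953472
(4,3): OLD=216504047560181/2199023255552 → NEW=0, ERR=216504047560181/2199023255552
(4,4): OLD=6443110795493989/35184372088832 → NEW=255, ERR=-2528904087158171/35184372088832
(4,5): OLD=86289957045793955/562949953421312 → NEW=255, ERR=-57262281076640605/562949953421312
(5,0): OLD=5410227258545/68719476736 → NEW=0, ERR=5410227258545/68719476736
(5,1): OLD=293207078026017/2199023255552 → NEW=255, ERR=-267543852139743/2199023255552
(5,2): OLD=908519999167115/17592186044416 → NEW=0, ERR=908519999167115/17592186044416
(5,3): OLD=99768596927694937/562949953421312 → NEW=255, ERR=-43783641194739623/562949953421312
(5,4): OLD=131272429873934749/1125899906842624 → NEW=0, ERR=131272429873934749/1125899906842624
(5,5): OLD=4084411751572256329/18014398509481984 → NEW=255, ERR=-509259868345649591/18014398509481984
Row 0: ..#.##
Row 1: ..#.##
Row 2: .#.###
Row 3: ..#.##
Row 4: ..#.##
Row 5: .#.#.#

Answer: ..#.##
..#.##
.#.###
..#.##
..#.##
.#.#.#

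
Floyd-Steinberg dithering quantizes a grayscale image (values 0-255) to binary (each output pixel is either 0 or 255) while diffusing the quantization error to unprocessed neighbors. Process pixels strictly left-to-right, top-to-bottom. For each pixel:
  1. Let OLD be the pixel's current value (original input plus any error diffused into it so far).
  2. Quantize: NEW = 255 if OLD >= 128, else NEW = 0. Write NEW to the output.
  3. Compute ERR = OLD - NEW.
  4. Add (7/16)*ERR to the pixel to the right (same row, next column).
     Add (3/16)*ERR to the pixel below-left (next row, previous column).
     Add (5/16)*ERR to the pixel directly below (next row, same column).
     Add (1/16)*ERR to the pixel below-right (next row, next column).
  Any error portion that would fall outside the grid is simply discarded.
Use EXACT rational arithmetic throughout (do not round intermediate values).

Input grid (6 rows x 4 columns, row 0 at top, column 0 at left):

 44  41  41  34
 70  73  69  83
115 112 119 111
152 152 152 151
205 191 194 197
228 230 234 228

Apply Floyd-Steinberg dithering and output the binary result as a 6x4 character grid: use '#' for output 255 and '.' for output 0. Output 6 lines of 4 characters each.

(0,0): OLD=44 → NEW=0, ERR=44
(0,1): OLD=241/4 → NEW=0, ERR=241/4
(0,2): OLD=4311/64 → NEW=0, ERR=4311/64
(0,3): OLD=64993/1024 → NEW=0, ERR=64993/1024
(1,0): OLD=6083/64 → NEW=0, ERR=6083/64
(1,1): OLD=76181/512 → NEW=255, ERR=-54379/512
(1,2): OLD=970745/16384 → NEW=0, ERR=970745/16384
(1,3): OLD=34856223/262144 → NEW=255, ERR=-31990497/262144
(2,0): OLD=1022263/8192 → NEW=0, ERR=1022263/8192
(2,1): OLD=39440653/262144 → NEW=255, ERR=-27406067/262144
(2,2): OLD=32640721/524288 → NEW=0, ERR=32640721/524288
(2,3): OLD=870779405/8388608 → NEW=0, ERR=870779405/8388608
(3,0): OLD=718878087/4194304 → NEW=255, ERR=-350669433/4194304
(3,1): OLD=6860151897/67108864 → NEW=0, ERR=6860151897/67108864
(3,2): OLD=246002634535/1073741824 → NEW=255, ERR=-27801530585/1073741824
(3,3): OLD=3023696548497/17179869184 → NEW=255, ERR=-1357170093423/17179869184
(4,0): OLD=212643974971/1073741824 → NEW=255, ERR=-61160190149/1073741824
(4,1): OLD=1614434934129/8589934592 → NEW=255, ERR=-575998386831/8589934592
(4,2): OLD=40722902690065/274877906944 → NEW=255, ERR=-29370963580655/274877906944
(4,3): OLD=545127618319303/4398046511104 → NEW=0, ERR=545127618319303/4398046511104
(5,0): OLD=27161678625163/137438953472 → NEW=255, ERR=-7885254510197/137438953472
(5,1): OLD=705227493098093/4398046511104 → NEW=255, ERR=-416274367233427/4398046511104
(5,2): OLD=391973755043357/2199023255552 → NEW=255, ERR=-168777175122403/2199023255552
(5,3): OLD=15936895895099785/70368744177664 → NEW=255, ERR=-2007133870204535/70368744177664
Row 0: ....
Row 1: .#.#
Row 2: .#..
Row 3: #.##
Row 4: ###.
Row 5: ####

Answer: ....
.#.#
.#..
#.##
###.
####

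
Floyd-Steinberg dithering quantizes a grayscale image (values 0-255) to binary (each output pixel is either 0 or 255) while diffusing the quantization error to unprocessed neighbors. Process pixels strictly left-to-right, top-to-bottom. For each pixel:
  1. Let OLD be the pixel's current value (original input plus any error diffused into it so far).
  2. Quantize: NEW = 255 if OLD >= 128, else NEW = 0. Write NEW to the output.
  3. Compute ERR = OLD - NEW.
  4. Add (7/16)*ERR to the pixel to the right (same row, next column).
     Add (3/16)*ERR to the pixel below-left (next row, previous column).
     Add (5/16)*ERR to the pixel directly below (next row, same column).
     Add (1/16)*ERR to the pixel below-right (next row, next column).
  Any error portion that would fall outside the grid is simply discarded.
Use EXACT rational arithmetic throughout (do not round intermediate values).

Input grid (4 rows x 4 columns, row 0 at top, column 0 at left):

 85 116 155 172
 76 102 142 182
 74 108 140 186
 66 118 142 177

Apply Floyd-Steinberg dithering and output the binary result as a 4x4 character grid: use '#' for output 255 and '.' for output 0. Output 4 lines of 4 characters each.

(0,0): OLD=85 → NEW=0, ERR=85
(0,1): OLD=2451/16 → NEW=255, ERR=-1629/16
(0,2): OLD=28277/256 → NEW=0, ERR=28277/256
(0,3): OLD=902451/4096 → NEW=255, ERR=-142029/4096
(1,0): OLD=21369/256 → NEW=0, ERR=21369/256
(1,1): OLD=271823/2048 → NEW=255, ERR=-250417/2048
(1,2): OLD=7219323/65536 → NEW=0, ERR=7219323/65536
(1,3): OLD=237252685/1048576 → NEW=255, ERR=-30134195/1048576
(2,0): OLD=2528341/32768 → NEW=0, ERR=2528341/32768
(2,1): OLD=135704695/1048576 → NEW=255, ERR=-131682185/1048576
(2,2): OLD=223245587/2097152 → NEW=0, ERR=223245587/2097152
(2,3): OLD=7733519847/33554432 → NEW=255, ERR=-822860313/33554432
(3,0): OLD=1116784261/16777216 → NEW=0, ERR=1116784261/16777216
(3,1): OLD=35610703515/268435456 → NEW=255, ERR=-32840337765/268435456
(3,2): OLD=469420880485/4294967296 → NEW=0, ERR=469420880485/4294967296
(3,3): OLD=15379869907523/68719476736 → NEW=255, ERR=-2143596660157/68719476736
Row 0: .#.#
Row 1: .#.#
Row 2: .#.#
Row 3: .#.#

Answer: .#.#
.#.#
.#.#
.#.#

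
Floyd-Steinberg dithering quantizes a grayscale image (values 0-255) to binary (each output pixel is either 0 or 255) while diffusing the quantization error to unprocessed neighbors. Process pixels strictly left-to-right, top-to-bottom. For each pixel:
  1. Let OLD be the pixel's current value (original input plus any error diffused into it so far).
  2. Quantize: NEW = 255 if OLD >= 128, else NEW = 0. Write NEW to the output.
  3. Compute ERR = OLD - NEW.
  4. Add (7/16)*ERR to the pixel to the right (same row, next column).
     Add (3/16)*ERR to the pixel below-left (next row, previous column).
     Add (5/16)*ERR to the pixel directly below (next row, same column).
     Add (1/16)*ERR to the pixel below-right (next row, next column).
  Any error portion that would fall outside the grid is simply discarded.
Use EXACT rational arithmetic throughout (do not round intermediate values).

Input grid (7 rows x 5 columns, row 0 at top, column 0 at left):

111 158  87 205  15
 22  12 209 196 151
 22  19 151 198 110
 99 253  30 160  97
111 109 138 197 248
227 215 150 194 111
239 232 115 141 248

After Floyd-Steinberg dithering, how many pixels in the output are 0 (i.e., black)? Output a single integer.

(0,0): OLD=111 → NEW=0, ERR=111
(0,1): OLD=3305/16 → NEW=255, ERR=-775/16
(0,2): OLD=16847/256 → NEW=0, ERR=16847/256
(0,3): OLD=957609/4096 → NEW=255, ERR=-86871/4096
(0,4): OLD=374943/65536 → NEW=0, ERR=374943/65536
(1,0): OLD=12187/256 → NEW=0, ERR=12187/256
(1,1): OLD=75709/2048 → NEW=0, ERR=75709/2048
(1,2): OLD=15645697/65536 → NEW=255, ERR=-1065983/65536
(1,3): OLD=49136749/262144 → NEW=255, ERR=-17709971/262144
(1,4): OLD=511309223/4194304 → NEW=0, ERR=511309223/4194304
(2,0): OLD=1435503/32768 → NEW=0, ERR=1435503/32768
(2,1): OLD=52055349/1048576 → NEW=0, ERR=52055349/1048576
(2,2): OLD=2638711775/16777216 → NEW=255, ERR=-1639478305/16777216
(2,3): OLD=41869500461/268435456 → NEW=255, ERR=-26581540819/268435456
(2,4): OLD=431859557883/4294967296 → NEW=0, ERR=431859557883/4294967296
(3,0): OLD=2046790911/16777216 → NEW=0, ERR=2046790911/16777216
(3,1): OLD=41111338643/134217728 → NEW=255, ERR=6885818003/134217728
(3,2): OLD=27673753409/4294967296 → NEW=0, ERR=27673753409/4294967296
(3,3): OLD=1242272689209/8589934592 → NEW=255, ERR=-948160631751/8589934592
(3,4): OLD=10162440337149/137438953472 → NEW=0, ERR=10162440337149/137438953472
(4,0): OLD=340899775377/2147483648 → NEW=255, ERR=-206708554863/2147483648
(4,1): OLD=6305233810065/68719476736 → NEW=0, ERR=6305233810065/68719476736
(4,2): OLD=178852825231775/1099511627776 → NEW=255, ERR=-101522639851105/1099511627776
(4,3): OLD=2399162416435857/17592186044416 → NEW=255, ERR=-2086845024890223/17592186044416
(4,4): OLD=59760007891960439/281474976710656 → NEW=255, ERR=-12016111169256841/281474976710656
(5,0): OLD=235431472157267/1099511627776 → NEW=255, ERR=-44943992925613/1099511627776
(5,1): OLD=1780864027116089/8796093022208 → NEW=255, ERR=-462139693546951/8796093022208
(5,2): OLD=22983084389558657/281474976710656 → NEW=0, ERR=22983084389558657/281474976710656
(5,3): OLD=201398546783978895/1125899906842624 → NEW=255, ERR=-85705929460890225/1125899906842624
(5,4): OLD=1025776423348157557/18014398509481984 → NEW=0, ERR=1025776423348157557/18014398509481984
(6,0): OLD=30452080919258019/140737488355328 → NEW=255, ERR=-5435978611350621/140737488355328
(6,1): OLD=952232653003253261/4503599627370496 → NEW=255, ERR=-196185251976223219/4503599627370496
(6,2): OLD=7486886625066121055/72057594037927936 → NEW=0, ERR=7486886625066121055/72057594037927936
(6,3): OLD=205737227781448305877/1152921504606846976 → NEW=255, ERR=-88257755893297673003/1152921504606846976
(6,4): OLD=4197473822730343917587/18446744073709551616 → NEW=255, ERR=-506445916065591744493/18446744073709551616
Output grid:
  Row 0: .#.#.  (3 black, running=3)
  Row 1: ..##.  (3 black, running=6)
  Row 2: ..##.  (3 black, running=9)
  Row 3: .#.#.  (3 black, running=12)
  Row 4: #.###  (1 black, running=13)
  Row 5: ##.#.  (2 black, running=15)
  Row 6: ##.##  (1 black, running=16)

Answer: 16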